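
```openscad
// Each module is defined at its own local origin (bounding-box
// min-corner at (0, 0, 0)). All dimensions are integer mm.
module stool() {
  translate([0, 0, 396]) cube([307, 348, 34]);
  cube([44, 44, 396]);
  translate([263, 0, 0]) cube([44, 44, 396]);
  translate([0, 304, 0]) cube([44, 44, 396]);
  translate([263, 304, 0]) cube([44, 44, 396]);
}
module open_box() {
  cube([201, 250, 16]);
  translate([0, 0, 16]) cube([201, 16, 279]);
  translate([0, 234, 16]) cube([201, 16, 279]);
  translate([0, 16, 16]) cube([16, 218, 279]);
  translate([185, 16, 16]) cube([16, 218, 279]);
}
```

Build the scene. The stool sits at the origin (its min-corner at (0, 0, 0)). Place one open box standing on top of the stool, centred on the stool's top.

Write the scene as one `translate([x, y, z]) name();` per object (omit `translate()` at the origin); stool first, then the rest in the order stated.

stool();
translate([53, 49, 430]) open_box();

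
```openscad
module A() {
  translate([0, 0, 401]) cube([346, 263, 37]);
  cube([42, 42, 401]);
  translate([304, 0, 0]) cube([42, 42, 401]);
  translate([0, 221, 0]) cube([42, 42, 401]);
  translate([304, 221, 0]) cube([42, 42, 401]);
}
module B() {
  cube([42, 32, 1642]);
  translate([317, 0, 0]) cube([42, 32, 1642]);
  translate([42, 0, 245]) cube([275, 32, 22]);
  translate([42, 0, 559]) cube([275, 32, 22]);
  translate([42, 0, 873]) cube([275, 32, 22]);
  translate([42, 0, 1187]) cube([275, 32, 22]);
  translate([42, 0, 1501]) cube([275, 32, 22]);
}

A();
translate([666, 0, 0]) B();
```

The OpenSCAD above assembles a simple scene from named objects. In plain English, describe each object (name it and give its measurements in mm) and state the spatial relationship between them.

A is a simple wooden stool: a rectangular seat 346 mm (x) by 263 mm (y), 37 mm thick, top face at z = 438 mm, on four square legs, each 42×42 mm in cross-section. The legs rest on z = 0, each flush with a corner of the seat.

B is a wooden ladder with two side rails of 42×32 mm section and 1642 mm height, set 359 mm apart overall. Between them run 5 rectangular rungs (32 mm deep, 22 mm thick), front faces flush with the rails' −y face. The bottom of the first rung is 245 mm above the floor and each subsequent rung is 314 mm higher than the one below.

The ladder is on the floor beside the stool on its +x side.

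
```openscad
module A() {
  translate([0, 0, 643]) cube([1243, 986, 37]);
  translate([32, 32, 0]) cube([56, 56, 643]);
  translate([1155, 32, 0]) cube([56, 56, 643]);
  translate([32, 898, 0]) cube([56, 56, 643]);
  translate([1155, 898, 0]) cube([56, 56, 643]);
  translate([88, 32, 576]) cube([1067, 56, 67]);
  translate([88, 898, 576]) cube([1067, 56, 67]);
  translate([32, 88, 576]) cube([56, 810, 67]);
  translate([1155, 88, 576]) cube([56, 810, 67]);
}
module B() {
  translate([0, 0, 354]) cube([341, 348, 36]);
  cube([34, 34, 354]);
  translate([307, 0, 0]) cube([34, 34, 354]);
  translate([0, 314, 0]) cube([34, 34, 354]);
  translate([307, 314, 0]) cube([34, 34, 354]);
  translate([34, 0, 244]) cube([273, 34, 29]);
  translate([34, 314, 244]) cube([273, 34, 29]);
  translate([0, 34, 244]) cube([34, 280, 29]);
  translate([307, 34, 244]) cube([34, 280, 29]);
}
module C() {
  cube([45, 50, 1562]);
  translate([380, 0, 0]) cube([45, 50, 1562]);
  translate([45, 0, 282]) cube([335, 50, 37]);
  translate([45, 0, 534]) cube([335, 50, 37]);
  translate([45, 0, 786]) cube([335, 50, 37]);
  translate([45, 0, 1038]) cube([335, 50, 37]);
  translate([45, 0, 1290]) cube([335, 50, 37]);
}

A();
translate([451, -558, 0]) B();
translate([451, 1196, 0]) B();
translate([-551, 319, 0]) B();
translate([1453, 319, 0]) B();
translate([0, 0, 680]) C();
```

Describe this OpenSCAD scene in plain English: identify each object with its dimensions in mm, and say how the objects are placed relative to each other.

A is a rectangular dining table. The top is 1243×986×37 mm with its upper surface at z = 680 mm. It stands on four 56×56 mm square legs, each inset 32 mm from the nearest pair of top edges, running from the floor to the underside of the top. Four apron rails, 56 mm thick and 67 mm tall, run between adjacent legs with their top edges flush with the underside of the top and their outer faces flush with the legs' outer faces.

B is a four-legged stool. The seat is a 341×348×36 mm slab whose top surface is at z = 390 mm; four square legs, each 34×34 mm in cross-section, run from the floor (z = 0) to the underside of the seat, each flush with a corner of the seat. Four stretchers, 34 mm wide and 29 mm tall, connect adjacent legs with their undersides at z = 244 mm, each running between the inner faces of the legs it joins and aligned with the legs' outer faces on the other axis.

C is a straight ladder. Two 45×50 mm vertical rails, 1562 mm tall, stand 425 mm apart (outside-to-outside) with their front faces coplanar on the −y side. 5 rungs, each 50 mm deep and 37 mm tall, span between the inner faces of the rails, front faces flush with the rails. The lowest rung's underside is at z = 282 mm and rungs are spaced 252 mm apart (underside to underside).

Four stools sit around the table at the −y, +y, −x, +x sides. The ladder is on top of the table.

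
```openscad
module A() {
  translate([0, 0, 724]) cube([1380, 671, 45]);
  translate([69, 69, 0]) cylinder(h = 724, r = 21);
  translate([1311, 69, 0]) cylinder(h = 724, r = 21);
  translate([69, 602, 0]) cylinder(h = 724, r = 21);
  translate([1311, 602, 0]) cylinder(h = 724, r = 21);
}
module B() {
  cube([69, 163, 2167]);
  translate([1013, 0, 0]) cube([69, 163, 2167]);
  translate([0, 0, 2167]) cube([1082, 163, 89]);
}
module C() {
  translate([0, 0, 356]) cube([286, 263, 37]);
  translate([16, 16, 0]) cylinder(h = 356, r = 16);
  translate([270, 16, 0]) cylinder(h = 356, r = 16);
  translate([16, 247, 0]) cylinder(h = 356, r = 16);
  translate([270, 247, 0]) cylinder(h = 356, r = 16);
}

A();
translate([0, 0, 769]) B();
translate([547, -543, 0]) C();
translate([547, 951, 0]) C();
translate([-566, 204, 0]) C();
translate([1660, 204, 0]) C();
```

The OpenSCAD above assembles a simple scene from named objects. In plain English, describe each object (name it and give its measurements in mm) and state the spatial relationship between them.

A is a table with a 1380×671 mm rectangular top, 45 mm thick, top surface at z = 769 mm, supported by four round legs of 42 mm diameter, each leg's bounding box inset 48 mm from the nearest pair of top edges, running from the floor.

B is a rectangular door frame: two vertical jambs of 69×163 mm section, 2167 mm tall, with a clear opening 944 mm wide between their inner faces. A header 89 mm tall and 163 mm deep lies on top of the jambs and spans the full outside width.

C is a four-legged stool. The seat is a 286×263×37 mm slab whose top surface is at z = 393 mm; four round legs, each 32 mm in diameter, run from the floor (z = 0) to the underside of the seat, each leg's axis is inset half a diameter from the nearest pair of seat edges (so the leg's bounding box is flush with the corner).

The door frame is on top of the table. Four stools sit around the table at the −y, +y, −x, +x sides.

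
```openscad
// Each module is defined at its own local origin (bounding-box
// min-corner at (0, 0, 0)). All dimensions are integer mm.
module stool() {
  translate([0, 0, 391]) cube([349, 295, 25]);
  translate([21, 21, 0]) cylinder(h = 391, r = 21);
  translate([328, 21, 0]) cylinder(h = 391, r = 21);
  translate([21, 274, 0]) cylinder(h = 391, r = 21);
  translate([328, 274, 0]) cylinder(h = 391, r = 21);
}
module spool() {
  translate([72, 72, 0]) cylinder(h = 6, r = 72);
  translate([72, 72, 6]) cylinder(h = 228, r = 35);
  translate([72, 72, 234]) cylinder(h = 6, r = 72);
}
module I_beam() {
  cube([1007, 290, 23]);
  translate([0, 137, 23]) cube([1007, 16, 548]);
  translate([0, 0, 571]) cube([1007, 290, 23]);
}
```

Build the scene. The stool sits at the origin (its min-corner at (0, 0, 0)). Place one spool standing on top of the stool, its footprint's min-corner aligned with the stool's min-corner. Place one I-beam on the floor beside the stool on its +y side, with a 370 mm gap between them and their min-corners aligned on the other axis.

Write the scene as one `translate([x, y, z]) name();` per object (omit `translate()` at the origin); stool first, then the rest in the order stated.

stool();
translate([0, 0, 416]) spool();
translate([0, 665, 0]) I_beam();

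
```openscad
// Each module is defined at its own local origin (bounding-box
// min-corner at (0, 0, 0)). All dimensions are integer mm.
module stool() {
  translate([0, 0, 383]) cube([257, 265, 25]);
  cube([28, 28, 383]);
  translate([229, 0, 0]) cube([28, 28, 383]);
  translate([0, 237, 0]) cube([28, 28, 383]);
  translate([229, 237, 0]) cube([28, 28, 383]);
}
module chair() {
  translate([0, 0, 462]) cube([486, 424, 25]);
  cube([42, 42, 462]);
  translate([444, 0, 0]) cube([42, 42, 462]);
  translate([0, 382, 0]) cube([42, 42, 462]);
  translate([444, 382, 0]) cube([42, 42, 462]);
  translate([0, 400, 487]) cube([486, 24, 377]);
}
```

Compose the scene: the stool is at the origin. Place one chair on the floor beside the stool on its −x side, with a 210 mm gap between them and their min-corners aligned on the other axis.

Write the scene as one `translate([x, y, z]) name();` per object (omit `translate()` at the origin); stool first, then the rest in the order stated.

stool();
translate([-696, 0, 0]) chair();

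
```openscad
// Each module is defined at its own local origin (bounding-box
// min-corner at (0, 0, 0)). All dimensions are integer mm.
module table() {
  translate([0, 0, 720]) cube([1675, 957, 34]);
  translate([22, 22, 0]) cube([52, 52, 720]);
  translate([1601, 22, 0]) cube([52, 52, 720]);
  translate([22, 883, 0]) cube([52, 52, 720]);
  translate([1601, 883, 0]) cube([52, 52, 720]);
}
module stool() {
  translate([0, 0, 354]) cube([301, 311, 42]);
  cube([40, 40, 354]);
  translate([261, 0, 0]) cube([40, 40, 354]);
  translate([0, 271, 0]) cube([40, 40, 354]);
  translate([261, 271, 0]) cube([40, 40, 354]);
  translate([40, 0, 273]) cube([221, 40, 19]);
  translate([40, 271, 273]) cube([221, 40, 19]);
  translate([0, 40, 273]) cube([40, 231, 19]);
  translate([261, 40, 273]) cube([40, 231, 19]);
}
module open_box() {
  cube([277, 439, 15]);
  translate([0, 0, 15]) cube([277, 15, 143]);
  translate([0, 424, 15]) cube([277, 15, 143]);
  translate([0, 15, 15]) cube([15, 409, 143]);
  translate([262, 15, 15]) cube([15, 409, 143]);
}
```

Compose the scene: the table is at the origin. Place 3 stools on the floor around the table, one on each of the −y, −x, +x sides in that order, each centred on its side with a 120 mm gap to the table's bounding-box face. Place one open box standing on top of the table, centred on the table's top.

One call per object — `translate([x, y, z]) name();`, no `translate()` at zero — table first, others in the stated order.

table();
translate([687, -431, 0]) stool();
translate([-421, 323, 0]) stool();
translate([1795, 323, 0]) stool();
translate([699, 259, 754]) open_box();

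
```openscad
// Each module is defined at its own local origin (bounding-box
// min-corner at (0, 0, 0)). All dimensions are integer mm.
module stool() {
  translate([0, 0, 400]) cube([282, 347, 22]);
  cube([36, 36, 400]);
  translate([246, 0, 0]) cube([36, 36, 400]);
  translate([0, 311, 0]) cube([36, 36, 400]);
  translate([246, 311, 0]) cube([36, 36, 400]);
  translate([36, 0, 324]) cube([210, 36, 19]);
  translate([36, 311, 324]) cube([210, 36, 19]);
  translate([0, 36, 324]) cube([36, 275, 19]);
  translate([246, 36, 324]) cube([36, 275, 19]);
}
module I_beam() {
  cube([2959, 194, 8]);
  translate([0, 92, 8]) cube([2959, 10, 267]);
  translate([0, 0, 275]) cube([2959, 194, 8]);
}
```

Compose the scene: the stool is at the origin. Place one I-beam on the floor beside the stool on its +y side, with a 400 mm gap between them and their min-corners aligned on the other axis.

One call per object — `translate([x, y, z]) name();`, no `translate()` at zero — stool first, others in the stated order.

stool();
translate([0, 747, 0]) I_beam();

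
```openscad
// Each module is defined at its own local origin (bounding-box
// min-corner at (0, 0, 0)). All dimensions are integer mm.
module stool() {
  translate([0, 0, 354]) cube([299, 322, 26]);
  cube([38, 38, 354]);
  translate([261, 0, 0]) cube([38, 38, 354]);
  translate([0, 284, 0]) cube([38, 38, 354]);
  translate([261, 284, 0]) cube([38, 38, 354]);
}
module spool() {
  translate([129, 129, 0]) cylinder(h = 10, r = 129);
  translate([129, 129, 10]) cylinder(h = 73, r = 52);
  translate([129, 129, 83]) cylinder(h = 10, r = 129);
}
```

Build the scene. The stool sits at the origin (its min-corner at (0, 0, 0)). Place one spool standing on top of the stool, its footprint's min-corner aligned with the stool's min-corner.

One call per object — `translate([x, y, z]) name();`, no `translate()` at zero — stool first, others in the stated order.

stool();
translate([0, 0, 380]) spool();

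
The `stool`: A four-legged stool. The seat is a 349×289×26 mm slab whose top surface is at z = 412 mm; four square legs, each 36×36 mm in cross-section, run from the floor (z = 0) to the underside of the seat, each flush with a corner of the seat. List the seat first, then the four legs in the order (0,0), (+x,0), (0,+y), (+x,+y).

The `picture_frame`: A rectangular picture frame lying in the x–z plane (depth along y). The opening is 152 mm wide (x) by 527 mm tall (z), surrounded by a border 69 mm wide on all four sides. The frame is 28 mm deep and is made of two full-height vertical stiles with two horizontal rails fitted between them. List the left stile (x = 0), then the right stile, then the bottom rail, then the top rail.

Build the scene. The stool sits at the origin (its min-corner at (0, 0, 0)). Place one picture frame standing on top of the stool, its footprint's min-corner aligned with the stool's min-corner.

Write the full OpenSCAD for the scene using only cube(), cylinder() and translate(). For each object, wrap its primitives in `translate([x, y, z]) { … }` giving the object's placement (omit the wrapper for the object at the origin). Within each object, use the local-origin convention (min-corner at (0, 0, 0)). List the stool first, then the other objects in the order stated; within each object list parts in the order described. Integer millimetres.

translate([0, 0, 386]) cube([349, 289, 26]);
cube([36, 36, 386]);
translate([313, 0, 0]) cube([36, 36, 386]);
translate([0, 253, 0]) cube([36, 36, 386]);
translate([313, 253, 0]) cube([36, 36, 386]);
translate([0, 0, 412]) {
  cube([69, 28, 665]);
  translate([221, 0, 0]) cube([69, 28, 665]);
  translate([69, 0, 0]) cube([152, 28, 69]);
  translate([69, 0, 596]) cube([152, 28, 69]);
}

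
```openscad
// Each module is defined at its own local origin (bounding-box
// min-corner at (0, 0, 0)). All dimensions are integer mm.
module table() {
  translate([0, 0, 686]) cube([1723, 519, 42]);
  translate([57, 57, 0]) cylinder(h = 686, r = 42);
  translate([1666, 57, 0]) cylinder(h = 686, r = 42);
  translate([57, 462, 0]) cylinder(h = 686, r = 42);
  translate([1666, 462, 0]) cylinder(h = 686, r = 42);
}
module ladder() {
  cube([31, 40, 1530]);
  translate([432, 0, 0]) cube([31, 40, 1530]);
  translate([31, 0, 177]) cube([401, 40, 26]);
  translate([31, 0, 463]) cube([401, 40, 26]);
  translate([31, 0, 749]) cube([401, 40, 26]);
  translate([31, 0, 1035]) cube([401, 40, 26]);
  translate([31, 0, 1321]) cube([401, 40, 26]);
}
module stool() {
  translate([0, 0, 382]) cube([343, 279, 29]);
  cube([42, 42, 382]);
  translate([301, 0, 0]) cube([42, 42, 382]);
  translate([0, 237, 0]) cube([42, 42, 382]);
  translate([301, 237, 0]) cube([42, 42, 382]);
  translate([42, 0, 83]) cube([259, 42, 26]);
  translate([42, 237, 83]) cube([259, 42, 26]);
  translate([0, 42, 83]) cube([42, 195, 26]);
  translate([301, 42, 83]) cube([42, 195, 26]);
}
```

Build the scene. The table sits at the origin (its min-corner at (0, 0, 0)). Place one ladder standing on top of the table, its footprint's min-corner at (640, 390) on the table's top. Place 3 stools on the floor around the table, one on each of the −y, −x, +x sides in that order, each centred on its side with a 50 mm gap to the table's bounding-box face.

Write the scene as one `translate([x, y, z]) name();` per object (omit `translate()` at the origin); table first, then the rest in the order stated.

table();
translate([640, 390, 728]) ladder();
translate([690, -329, 0]) stool();
translate([-393, 120, 0]) stool();
translate([1773, 120, 0]) stool();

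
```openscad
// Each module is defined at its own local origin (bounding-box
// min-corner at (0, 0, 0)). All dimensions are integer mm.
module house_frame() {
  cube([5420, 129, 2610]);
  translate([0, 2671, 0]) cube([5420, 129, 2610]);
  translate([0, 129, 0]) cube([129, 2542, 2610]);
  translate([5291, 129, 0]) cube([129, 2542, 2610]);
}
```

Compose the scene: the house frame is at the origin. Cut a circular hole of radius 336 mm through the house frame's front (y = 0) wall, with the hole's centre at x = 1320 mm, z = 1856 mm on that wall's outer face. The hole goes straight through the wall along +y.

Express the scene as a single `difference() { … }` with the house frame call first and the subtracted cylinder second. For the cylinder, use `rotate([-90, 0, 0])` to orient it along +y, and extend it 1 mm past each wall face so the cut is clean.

difference() {
  house_frame();
  translate([1320, -1, 1856]) rotate([-90, 0, 0]) cylinder(h = 131, r = 336);
}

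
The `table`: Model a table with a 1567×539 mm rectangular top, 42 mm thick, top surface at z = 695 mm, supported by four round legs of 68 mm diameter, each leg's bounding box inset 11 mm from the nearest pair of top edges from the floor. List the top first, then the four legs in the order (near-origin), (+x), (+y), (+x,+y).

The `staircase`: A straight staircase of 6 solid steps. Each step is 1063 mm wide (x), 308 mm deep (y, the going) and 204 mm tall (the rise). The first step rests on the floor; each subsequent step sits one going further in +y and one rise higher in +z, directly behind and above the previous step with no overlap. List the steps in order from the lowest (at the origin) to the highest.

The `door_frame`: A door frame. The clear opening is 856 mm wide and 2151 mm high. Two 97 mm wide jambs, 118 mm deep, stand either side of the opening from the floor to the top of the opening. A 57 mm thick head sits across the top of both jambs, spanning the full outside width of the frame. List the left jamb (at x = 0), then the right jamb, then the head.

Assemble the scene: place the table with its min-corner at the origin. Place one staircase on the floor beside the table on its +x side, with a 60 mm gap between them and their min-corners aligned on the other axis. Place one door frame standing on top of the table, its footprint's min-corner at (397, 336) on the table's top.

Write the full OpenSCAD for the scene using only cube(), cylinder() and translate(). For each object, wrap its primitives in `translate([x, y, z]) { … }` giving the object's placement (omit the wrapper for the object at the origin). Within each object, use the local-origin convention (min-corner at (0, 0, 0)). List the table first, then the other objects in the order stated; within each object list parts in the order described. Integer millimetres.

translate([0, 0, 653]) cube([1567, 539, 42]);
translate([45, 45, 0]) cylinder(h = 653, r = 34);
translate([1522, 45, 0]) cylinder(h = 653, r = 34);
translate([45, 494, 0]) cylinder(h = 653, r = 34);
translate([1522, 494, 0]) cylinder(h = 653, r = 34);
translate([1627, 0, 0]) {
  cube([1063, 308, 204]);
  translate([0, 308, 204]) cube([1063, 308, 204]);
  translate([0, 616, 408]) cube([1063, 308, 204]);
  translate([0, 924, 612]) cube([1063, 308, 204]);
  translate([0, 1232, 816]) cube([1063, 308, 204]);
  translate([0, 1540, 1020]) cube([1063, 308, 204]);
}
translate([397, 336, 695]) {
  cube([97, 118, 2151]);
  translate([953, 0, 0]) cube([97, 118, 2151]);
  translate([0, 0, 2151]) cube([1050, 118, 57]);
}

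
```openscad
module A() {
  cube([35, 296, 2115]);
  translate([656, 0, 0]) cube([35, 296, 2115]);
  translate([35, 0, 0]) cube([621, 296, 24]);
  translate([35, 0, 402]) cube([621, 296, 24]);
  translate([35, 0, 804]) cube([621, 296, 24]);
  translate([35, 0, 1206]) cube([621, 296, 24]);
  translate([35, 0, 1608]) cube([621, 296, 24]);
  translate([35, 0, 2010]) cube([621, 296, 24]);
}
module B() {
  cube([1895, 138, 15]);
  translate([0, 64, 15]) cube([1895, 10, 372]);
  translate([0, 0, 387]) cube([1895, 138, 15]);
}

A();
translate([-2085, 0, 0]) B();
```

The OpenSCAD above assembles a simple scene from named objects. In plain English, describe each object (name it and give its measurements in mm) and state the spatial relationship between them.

A is a bookshelf 691 mm wide overall, 296 mm deep and 2115 mm tall. The two sides are 35 mm thick vertical panels. 6 horizontal shelves of 24 mm thickness span between the inner faces of the sides; the lowest shelf sits on the floor and shelves are stacked with a clear vertical gap of 378 mm between each pair.

B is an I-beam lying along x, 1895 mm long. Overall section height 402 mm. Two flanges 138 mm wide (y) and 15 mm thick, one on the floor and one at the top; a web 10 mm thick runs between them, centred on the flange width.

The I-beam is on the floor beside the bookshelf on its −x side.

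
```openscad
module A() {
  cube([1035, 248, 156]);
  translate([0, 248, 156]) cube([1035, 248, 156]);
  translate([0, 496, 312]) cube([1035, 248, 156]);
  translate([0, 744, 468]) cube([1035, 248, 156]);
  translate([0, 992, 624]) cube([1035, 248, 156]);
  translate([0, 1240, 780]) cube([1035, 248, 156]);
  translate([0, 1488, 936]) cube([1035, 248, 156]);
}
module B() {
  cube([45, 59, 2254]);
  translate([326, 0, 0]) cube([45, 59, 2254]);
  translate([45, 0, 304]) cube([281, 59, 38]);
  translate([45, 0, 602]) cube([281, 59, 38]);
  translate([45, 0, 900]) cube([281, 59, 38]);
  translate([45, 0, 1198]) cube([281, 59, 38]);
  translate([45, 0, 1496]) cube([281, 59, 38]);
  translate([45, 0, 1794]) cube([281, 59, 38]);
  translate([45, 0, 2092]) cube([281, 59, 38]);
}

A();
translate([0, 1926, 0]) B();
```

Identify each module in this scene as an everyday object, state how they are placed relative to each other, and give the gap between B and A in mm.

The ladder's nearest face is 190 mm from the staircase's +y face.

A is a staircase. B is a ladder. The ladder is on the floor beside the staircase on its +y side. The gap between the ladder and the staircase is 190 mm.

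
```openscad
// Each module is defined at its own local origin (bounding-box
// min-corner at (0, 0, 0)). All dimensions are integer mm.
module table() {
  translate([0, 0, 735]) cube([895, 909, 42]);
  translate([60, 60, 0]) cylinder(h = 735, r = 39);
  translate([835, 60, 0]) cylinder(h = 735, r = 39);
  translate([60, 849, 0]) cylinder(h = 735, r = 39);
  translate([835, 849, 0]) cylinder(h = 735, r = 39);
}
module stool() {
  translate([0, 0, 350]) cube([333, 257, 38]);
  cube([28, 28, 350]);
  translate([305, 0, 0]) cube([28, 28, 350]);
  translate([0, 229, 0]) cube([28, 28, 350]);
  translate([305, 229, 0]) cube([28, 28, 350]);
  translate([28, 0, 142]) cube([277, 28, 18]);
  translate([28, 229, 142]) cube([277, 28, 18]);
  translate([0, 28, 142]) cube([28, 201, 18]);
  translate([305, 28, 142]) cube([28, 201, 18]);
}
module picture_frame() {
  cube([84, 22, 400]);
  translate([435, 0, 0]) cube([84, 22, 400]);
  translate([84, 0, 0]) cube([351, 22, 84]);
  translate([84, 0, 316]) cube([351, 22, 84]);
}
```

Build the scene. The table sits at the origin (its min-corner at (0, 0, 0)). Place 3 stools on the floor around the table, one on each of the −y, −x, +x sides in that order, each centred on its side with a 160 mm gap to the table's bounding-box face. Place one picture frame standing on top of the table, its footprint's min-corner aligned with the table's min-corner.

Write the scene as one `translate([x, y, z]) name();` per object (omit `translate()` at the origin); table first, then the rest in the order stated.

table();
translate([281, -417, 0]) stool();
translate([-493, 326, 0]) stool();
translate([1055, 326, 0]) stool();
translate([0, 0, 777]) picture_frame();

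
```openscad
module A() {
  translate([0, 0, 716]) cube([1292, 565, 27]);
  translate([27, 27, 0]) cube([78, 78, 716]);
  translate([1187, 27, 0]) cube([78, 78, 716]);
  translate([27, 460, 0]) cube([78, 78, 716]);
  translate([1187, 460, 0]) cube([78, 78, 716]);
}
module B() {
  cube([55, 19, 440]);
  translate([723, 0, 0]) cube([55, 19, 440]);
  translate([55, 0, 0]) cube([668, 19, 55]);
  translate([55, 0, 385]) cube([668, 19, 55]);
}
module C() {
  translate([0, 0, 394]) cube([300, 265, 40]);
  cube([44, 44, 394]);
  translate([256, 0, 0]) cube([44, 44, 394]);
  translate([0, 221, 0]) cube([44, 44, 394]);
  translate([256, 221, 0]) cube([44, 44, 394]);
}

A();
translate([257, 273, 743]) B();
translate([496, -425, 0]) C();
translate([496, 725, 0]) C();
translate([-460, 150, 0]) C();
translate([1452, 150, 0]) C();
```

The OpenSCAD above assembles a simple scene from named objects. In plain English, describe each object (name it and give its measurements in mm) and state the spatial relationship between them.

A is a rectangular dining table. The top is 1292×565×27 mm with its upper surface at z = 743 mm. It stands on four 78×78 mm square legs, each inset 27 mm from the nearest pair of top edges, running from the floor to the underside of the top.

B is a picture frame with a 668×330 mm rectangular opening (x by z) and a uniform 55 mm border on every side. Frame depth is 19 mm along y. It is built from two vertical stiles running the full outside height and two horizontal rails spanning the gap between the stiles.

C is a four-legged stool. The seat is a 300×265×40 mm slab whose top surface is at z = 434 mm; four square legs, each 44×44 mm in cross-section, run from the floor (z = 0) to the underside of the seat, each flush with a corner of the seat.

The picture frame is on top of the table, centred. Four stools sit around the table at the −y, +y, −x, +x sides.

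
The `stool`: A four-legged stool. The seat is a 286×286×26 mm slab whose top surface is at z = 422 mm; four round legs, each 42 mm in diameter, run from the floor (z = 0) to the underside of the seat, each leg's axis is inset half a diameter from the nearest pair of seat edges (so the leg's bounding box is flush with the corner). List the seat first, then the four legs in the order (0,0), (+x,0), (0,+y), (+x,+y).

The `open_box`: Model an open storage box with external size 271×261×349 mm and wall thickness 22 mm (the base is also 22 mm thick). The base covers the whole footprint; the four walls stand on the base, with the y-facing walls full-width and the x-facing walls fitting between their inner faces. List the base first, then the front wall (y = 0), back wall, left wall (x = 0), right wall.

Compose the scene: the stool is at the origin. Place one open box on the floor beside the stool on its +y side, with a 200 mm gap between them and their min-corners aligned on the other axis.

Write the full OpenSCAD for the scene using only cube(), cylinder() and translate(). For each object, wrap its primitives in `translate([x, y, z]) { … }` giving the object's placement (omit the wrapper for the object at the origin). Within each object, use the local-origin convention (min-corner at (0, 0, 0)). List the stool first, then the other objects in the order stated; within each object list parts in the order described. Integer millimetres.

translate([0, 0, 396]) cube([286, 286, 26]);
translate([21, 21, 0]) cylinder(h = 396, r = 21);
translate([265, 21, 0]) cylinder(h = 396, r = 21);
translate([21, 265, 0]) cylinder(h = 396, r = 21);
translate([265, 265, 0]) cylinder(h = 396, r = 21);
translate([0, 486, 0]) {
  cube([271, 261, 22]);
  translate([0, 0, 22]) cube([271, 22, 327]);
  translate([0, 239, 22]) cube([271, 22, 327]);
  translate([0, 22, 22]) cube([22, 217, 327]);
  translate([249, 22, 22]) cube([22, 217, 327]);
}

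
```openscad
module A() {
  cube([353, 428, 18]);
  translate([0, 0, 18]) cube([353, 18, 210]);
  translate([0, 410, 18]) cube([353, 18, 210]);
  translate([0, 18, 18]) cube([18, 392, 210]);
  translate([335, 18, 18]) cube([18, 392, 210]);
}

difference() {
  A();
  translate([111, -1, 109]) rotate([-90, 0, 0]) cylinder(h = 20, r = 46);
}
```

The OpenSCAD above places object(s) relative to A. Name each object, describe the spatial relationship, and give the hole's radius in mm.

A is an open box. The open box has a circular hole through its front wall. The hole's radius is 46 mm.

The subtracted cylinder has r = 46 mm.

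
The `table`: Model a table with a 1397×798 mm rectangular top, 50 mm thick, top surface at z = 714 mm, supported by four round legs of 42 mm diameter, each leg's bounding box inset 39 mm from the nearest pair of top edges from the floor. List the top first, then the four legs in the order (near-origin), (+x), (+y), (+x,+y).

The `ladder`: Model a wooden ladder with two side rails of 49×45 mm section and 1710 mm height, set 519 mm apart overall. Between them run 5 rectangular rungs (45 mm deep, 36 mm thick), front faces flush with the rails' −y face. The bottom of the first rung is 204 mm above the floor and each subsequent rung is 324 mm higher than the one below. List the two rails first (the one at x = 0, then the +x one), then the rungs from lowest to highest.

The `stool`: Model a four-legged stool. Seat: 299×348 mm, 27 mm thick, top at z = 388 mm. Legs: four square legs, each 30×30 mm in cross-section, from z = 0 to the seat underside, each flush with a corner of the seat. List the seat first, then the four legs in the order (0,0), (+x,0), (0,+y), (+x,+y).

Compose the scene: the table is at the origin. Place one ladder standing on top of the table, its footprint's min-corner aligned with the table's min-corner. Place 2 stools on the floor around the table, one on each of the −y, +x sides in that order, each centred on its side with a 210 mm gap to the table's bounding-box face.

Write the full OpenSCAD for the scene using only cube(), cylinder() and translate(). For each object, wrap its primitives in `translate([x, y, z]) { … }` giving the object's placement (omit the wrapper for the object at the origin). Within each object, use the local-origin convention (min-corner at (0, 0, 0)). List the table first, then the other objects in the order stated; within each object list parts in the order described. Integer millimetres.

translate([0, 0, 664]) cube([1397, 798, 50]);
translate([60, 60, 0]) cylinder(h = 664, r = 21);
translate([1337, 60, 0]) cylinder(h = 664, r = 21);
translate([60, 738, 0]) cylinder(h = 664, r = 21);
translate([1337, 738, 0]) cylinder(h = 664, r = 21);
translate([0, 0, 714]) {
  cube([49, 45, 1710]);
  translate([470, 0, 0]) cube([49, 45, 1710]);
  translate([49, 0, 204]) cube([421, 45, 36]);
  translate([49, 0, 528]) cube([421, 45, 36]);
  translate([49, 0, 852]) cube([421, 45, 36]);
  translate([49, 0, 1176]) cube([421, 45, 36]);
  translate([49, 0, 1500]) cube([421, 45, 36]);
}
translate([549, -558, 0]) {
  translate([0, 0, 361]) cube([299, 348, 27]);
  cube([30, 30, 361]);
  translate([269, 0, 0]) cube([30, 30, 361]);
  translate([0, 318, 0]) cube([30, 30, 361]);
  translate([269, 318, 0]) cube([30, 30, 361]);
}
translate([1607, 225, 0]) {
  translate([0, 0, 361]) cube([299, 348, 27]);
  cube([30, 30, 361]);
  translate([269, 0, 0]) cube([30, 30, 361]);
  translate([0, 318, 0]) cube([30, 30, 361]);
  translate([269, 318, 0]) cube([30, 30, 361]);
}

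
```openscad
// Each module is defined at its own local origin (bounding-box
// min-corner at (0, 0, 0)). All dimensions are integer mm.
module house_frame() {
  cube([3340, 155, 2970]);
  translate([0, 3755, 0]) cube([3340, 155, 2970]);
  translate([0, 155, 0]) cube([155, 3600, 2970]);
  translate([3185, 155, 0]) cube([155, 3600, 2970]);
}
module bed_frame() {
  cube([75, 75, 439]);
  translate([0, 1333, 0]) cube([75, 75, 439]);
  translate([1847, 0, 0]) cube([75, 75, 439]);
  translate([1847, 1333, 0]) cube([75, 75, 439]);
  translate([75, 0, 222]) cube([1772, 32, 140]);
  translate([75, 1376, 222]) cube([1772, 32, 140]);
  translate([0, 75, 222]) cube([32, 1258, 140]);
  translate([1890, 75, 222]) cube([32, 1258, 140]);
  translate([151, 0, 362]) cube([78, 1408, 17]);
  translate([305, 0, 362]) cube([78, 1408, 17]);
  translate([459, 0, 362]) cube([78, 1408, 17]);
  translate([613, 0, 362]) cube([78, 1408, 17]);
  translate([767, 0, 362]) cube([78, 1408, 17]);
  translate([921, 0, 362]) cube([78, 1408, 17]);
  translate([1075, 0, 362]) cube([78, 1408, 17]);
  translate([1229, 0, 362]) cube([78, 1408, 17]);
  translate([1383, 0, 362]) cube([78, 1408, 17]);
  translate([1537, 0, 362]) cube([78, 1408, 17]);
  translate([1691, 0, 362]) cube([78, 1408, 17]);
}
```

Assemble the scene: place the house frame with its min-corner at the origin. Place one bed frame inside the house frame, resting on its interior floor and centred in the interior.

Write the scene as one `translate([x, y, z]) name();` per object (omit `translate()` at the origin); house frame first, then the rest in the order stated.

house_frame();
translate([709, 1251, 0]) bed_frame();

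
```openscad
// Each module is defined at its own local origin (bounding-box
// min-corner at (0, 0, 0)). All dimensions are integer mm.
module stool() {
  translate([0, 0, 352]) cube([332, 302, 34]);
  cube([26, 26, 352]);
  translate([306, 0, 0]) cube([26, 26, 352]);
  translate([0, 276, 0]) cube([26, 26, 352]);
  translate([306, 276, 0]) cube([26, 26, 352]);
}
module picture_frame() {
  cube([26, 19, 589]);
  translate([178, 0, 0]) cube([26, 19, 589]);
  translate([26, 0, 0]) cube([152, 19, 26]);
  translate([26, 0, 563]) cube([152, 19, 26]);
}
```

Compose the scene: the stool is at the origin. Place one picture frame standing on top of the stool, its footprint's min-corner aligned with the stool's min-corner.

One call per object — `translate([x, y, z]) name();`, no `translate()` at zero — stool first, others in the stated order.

stool();
translate([0, 0, 386]) picture_frame();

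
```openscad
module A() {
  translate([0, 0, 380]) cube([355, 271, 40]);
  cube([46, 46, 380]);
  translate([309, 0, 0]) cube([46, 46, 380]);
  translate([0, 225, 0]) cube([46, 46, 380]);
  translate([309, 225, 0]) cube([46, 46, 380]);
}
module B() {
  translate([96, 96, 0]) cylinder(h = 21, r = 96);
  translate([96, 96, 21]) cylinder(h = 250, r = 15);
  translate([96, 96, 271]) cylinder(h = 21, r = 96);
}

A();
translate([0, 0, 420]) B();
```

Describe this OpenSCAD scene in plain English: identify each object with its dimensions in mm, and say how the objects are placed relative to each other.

A is a four-legged stool. The seat is 355×271 mm, 40 mm thick, top at z = 420 mm. It stands on four square legs, each 46×46 mm in cross-section, from z = 0 to the seat underside, each flush with a corner of the seat.

B is a spool: two coaxial disc flanges of radius 96 mm and thickness 21 mm, joined by a core cylinder of radius 15 mm and height 250 mm. The lower flange rests on z = 0 and the three cylinders share a vertical axis.

The spool is on top of the stool.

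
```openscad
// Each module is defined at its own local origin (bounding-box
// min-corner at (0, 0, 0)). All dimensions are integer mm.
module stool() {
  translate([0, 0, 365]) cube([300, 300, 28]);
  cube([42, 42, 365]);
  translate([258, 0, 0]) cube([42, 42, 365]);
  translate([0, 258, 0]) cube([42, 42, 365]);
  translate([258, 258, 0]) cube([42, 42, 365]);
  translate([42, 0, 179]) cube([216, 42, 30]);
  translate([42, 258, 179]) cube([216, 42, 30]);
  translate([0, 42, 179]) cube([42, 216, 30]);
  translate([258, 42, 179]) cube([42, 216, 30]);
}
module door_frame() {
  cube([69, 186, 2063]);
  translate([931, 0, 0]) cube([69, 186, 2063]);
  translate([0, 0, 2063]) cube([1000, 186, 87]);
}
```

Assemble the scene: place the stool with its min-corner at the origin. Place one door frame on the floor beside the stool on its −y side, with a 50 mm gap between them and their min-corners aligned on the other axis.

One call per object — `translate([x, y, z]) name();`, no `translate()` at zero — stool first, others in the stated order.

stool();
translate([0, -236, 0]) door_frame();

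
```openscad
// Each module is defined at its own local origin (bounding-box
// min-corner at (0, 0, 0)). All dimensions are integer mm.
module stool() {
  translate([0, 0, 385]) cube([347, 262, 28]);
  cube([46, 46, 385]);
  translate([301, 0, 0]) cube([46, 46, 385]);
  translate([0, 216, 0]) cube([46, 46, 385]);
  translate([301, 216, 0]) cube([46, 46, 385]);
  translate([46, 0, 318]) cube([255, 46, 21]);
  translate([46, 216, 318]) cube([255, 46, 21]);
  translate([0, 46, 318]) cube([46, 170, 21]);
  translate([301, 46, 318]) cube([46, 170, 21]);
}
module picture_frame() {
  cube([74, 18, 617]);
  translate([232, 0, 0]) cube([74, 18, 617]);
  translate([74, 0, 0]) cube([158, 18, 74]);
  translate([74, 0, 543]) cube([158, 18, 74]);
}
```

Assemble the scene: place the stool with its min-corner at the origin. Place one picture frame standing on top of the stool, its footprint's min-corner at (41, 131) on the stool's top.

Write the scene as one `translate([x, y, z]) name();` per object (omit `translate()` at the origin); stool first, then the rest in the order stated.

stool();
translate([41, 131, 413]) picture_frame();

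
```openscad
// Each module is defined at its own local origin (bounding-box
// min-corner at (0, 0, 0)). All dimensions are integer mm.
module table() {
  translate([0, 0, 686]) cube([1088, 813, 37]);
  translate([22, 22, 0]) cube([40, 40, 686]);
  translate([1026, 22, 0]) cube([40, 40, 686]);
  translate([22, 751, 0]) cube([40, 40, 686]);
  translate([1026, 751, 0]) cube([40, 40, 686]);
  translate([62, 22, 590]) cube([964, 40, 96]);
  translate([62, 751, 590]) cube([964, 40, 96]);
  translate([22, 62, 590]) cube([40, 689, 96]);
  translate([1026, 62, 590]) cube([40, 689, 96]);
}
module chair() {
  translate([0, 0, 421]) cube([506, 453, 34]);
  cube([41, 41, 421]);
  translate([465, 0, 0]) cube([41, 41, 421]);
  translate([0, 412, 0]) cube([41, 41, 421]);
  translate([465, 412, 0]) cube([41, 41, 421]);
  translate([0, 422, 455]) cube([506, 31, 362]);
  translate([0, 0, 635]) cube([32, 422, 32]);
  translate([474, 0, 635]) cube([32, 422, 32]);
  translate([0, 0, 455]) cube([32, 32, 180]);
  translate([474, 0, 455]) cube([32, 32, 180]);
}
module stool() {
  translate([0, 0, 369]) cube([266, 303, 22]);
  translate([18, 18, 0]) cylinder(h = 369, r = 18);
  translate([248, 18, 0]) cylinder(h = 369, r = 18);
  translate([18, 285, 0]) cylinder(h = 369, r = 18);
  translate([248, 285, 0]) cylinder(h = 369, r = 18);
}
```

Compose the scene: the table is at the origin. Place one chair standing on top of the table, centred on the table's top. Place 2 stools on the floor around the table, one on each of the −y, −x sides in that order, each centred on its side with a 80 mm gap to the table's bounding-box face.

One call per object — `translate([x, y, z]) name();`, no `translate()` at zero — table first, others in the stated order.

table();
translate([291, 180, 723]) chair();
translate([411, -383, 0]) stool();
translate([-346, 255, 0]) stool();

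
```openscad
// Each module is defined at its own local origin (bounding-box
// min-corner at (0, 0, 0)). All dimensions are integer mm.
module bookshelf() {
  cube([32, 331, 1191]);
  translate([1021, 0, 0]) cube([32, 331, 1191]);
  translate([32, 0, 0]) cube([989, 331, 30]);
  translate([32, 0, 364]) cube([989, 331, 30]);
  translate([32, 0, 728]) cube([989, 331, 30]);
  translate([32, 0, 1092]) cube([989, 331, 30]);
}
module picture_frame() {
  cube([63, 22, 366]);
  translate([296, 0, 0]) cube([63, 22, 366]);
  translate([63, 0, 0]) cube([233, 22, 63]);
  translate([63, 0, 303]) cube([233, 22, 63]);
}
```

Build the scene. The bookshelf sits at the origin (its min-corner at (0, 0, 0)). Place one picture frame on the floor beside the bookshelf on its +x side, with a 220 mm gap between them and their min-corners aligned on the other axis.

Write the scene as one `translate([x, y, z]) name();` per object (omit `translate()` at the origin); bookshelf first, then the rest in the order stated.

bookshelf();
translate([1273, 0, 0]) picture_frame();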